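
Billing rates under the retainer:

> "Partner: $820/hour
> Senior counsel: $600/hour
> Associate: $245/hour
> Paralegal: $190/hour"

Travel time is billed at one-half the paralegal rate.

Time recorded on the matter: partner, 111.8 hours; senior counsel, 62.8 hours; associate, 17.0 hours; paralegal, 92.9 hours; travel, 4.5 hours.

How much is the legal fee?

Partner: 111.8 × $820 = $91,676.00
Senior counsel: 62.8 × $600 = $37,680.00
Associate: 17.0 × $245 = $4,165.00
Paralegal: 92.9 × $190 = $17,651.00
Subtotal: $91,676.00 + $37,680.00 + $4,165.00 + $17,651.00 = $151,172.00
Travel: 4.5 × ($190 ÷ 2) = 4.5 × $95.00 = $427.50
Total: $151,172.00 + $427.50 = $151,599.50

$151,599.50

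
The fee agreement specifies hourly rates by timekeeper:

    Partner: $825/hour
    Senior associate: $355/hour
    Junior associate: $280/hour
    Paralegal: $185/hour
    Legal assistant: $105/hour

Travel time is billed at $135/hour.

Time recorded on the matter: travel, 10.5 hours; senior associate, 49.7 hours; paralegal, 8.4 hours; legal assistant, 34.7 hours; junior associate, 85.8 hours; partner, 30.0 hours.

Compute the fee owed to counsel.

Partner: 30.0 × $825 = $24,750.00
Senior associate: 49.7 × $355 = $17,643.50
Junior associate: 85.8 × $280 = $24,024.00
Paralegal: 8.4 × $185 = $1,554.00
Legal assistant: 34.7 × $105 = $3,643.50
Subtotal: $24,750.00 + $17,643.50 + $24,024.00 + $1,554.00 + $3,643.50 = $71,615.00
Travel: 10.5 × $135 = $1,417.50
Total: $71,615.00 + $1,417.50 = $73,032.50

$73,032.50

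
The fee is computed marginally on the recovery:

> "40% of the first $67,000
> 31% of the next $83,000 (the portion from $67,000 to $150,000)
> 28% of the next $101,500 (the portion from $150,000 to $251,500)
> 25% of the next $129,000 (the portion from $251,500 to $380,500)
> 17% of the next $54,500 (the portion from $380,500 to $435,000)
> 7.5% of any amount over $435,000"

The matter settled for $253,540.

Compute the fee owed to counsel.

$81,460.00

First $67,000 at 40% = $26,800.00
Next $83,000 at 31% = $25,730.00
Next $101,500 at 28% = $28,420.00
Remaining $2,040 at 25% = $510.00
Fee: $26,800.00 + $25,730.00 + $28,420.00 + $510.00 = $81,460.00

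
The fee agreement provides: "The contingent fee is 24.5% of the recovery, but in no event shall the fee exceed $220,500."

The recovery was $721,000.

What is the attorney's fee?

$176,645.00

24.5% of $721,000 = $176,645.00
That is under the $220,500 cap.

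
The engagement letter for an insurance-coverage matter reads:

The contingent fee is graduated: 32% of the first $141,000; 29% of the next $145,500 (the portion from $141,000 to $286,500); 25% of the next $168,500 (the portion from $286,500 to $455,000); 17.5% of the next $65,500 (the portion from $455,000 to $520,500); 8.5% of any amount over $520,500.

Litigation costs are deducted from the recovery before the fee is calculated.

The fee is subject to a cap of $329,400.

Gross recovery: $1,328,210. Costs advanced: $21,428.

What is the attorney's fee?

$207,736.47

Fee base (net of costs): $1,328,210 − $21,428 = $1,306,782
First $141,000 at 32% = $45,120.00
Next $145,500 at 29% = $42,195.00
Next $168,500 at 25% = $42,125.00
Next $65,500 at 17.5% = $11,462.50
Remaining $786,282 at 8.5% = $66,833.97
Fee: $45,120.00 + $42,195.00 + $42,125.00 + $11,462.50 + $66,833.97 = $207,736.47
$207,736.47 is under the $329,400 cap.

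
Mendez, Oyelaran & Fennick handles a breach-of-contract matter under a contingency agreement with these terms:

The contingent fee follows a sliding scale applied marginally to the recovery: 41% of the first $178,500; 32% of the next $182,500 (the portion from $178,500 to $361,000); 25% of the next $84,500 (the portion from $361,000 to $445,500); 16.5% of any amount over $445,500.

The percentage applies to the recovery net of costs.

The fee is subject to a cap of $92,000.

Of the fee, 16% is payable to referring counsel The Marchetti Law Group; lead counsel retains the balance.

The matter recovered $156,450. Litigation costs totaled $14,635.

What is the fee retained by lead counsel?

$48,841.09

Fee base (net of costs): $156,450 − $14,635 = $141,815
First $141,815 at 41% = $58,144.15
$58,144.15 is under the $92,000 cap.
Referral share: 16% of $58,144.15 = $9,303.06; lead counsel retains $58,144.15 − $9,303.06 = $48,841.09.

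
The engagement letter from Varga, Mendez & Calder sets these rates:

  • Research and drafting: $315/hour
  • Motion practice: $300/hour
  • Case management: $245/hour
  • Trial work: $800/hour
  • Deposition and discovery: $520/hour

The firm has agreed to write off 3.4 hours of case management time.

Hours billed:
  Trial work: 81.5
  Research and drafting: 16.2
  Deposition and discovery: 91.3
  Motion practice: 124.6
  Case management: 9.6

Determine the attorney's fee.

$156,678.00

Research and drafting: 16.2 × $315 = $5,103.00
Motion practice: 124.6 × $300 = $37,380.00
Case management: 9.6 × $245 = $2,352.00
Trial work: 81.5 × $800 = $65,200.00
Deposition and discovery: 91.3 × $520 = $47,476.00
Subtotal: $157,511.00
Write-off: 3.4 × $245 = $833.00
Total: $157,511.00 − $833.00 = $156,678.00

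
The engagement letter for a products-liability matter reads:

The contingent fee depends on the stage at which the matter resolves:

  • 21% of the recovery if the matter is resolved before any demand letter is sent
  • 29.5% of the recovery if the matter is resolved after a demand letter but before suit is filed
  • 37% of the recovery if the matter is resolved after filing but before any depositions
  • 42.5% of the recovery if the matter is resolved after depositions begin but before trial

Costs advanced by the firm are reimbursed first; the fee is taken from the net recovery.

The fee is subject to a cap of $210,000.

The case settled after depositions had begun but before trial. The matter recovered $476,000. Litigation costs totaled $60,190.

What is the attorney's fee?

Fee base (net of costs): $476,000 − $60,190 = $415,810
The matter settled after depositions had begun but before trial, so the 42.5% rate applies.
$415,810 × 42.5% = $176,719.25
$176,719.25 is under the $210,000 cap.

$176,719.25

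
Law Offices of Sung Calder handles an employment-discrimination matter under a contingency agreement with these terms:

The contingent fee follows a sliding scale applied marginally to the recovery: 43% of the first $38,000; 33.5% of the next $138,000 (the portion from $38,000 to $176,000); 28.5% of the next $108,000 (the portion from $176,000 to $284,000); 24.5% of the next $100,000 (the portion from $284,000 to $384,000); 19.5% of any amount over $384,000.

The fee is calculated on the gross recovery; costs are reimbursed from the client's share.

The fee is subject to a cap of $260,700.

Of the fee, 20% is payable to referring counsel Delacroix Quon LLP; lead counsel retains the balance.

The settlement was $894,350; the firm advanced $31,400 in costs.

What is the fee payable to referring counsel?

$43,473.65

Fee base is the gross recovery, $894,350; costs are reimbursed separately.
First $38,000 at 43% = $16,340.00
Next $138,000 at 33.5% = $46,230.00
Next $108,000 at 28.5% = $30,780.00
Next $100,000 at 24.5% = $24,500.00
Remaining $510,350 at 19.5% = $99,518.25
Fee: $16,340.00 + $46,230.00 + $30,780.00 + $24,500.00 + $99,518.25 = $217,368.25
$217,368.25 is under the $260,700 cap.
Referral share: 20% of $217,368.25 = $43,473.65; lead counsel retains $217,368.25 − $43,473.65 = $173,894.60.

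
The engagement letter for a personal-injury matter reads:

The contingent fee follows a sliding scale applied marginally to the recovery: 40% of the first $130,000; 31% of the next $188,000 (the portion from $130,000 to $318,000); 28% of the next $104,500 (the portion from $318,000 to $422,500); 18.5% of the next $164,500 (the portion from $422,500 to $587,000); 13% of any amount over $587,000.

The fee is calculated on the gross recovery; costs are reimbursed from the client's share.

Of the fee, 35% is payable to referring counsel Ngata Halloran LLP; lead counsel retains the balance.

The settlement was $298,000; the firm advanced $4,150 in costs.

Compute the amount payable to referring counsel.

$36,428.00

Fee base is the gross recovery, $298,000; costs are reimbursed separately.
First $130,000 at 40% = $52,000.00
Remaining $168,000 at 31% = $52,080.00
Fee: $52,000.00 + $52,080.00 = $104,080.00
Referral share: 35% of $104,080.00 = $36,428.00; lead counsel retains $104,080.00 − $36,428.00 = $67,652.00.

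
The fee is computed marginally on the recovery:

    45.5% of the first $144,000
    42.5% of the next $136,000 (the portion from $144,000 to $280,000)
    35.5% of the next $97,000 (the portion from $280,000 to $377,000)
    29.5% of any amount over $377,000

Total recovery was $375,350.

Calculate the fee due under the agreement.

$157,169.25

First $144,000 at 45.5% = $65,520.00
Next $136,000 at 42.5% = $57,800.00
Remaining $95,350 at 35.5% = $33,849.25
Fee: $65,520.00 + $57,800.00 + $33,849.25 = $157,169.25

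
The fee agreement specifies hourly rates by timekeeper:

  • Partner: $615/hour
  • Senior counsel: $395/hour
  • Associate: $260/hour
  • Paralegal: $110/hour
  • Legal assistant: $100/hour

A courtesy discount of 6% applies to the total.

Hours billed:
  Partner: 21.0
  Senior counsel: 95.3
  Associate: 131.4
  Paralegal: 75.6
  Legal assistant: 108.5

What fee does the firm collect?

Partner: 21.0 × $615 = $12,915.00
Senior counsel: 95.3 × $395 = $37,643.50
Associate: 131.4 × $260 = $34,164.00
Paralegal: 75.6 × $110 = $8,316.00
Legal assistant: 108.5 × $100 = $10,850.00
Subtotal: $103,888.50
Less 6% discount: −$6,233.31
Total: $103,888.50 − $6,233.31 = $97,655.19

$97,655.19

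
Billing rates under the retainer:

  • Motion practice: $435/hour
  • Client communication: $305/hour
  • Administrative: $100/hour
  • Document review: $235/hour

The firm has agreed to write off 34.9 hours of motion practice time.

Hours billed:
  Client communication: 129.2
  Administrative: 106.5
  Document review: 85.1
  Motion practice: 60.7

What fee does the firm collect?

$81,277.50

Motion practice: 60.7 × $435 = $26,404.50
Client communication: 129.2 × $305 = $39,406.00
Administrative: 106.5 × $100 = $10,650.00
Document review: 85.1 × $235 = $19,998.50
Subtotal: $96,459.00
Write-off: 34.9 × $435 = $15,181.50
Total: $96,459.00 − $15,181.50 = $81,277.50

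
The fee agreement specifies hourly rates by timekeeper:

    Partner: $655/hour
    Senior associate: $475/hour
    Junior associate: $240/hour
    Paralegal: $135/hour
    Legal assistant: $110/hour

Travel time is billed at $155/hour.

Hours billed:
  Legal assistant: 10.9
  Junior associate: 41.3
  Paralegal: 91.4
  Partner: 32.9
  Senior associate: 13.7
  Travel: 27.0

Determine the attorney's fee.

$55,692.00

Partner: 32.9 × $655 = $21,549.50
Senior associate: 13.7 × $475 = $6,507.50
Junior associate: 41.3 × $240 = $9,912.00
Paralegal: 91.4 × $135 = $12,339.00
Legal assistant: 10.9 × $110 = $1,199.00
Subtotal: $21,549.50 + $6,507.50 + $9,912.00 + $12,339.00 + $1,199.00 = $51,507.00
Travel: 27.0 × $155 = $4,185.00
Total: $51,507.00 + $4,185.00 = $55,692.00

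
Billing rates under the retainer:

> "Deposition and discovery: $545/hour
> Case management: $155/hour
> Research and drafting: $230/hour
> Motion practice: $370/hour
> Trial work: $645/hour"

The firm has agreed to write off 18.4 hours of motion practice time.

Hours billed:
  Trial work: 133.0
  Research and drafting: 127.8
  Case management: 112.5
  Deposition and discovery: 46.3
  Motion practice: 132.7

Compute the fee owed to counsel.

$200,141.00

Deposition and discovery: 46.3 × $545 = $25,233.50
Case management: 112.5 × $155 = $17,437.50
Research and drafting: 127.8 × $230 = $29,394.00
Motion practice: 132.7 × $370 = $49,099.00
Trial work: 133.0 × $645 = $85,785.00
Subtotal: $206,949.00
Write-off: 18.4 × $370 = $6,808.00
Total: $206,949.00 − $6,808.00 = $200,141.00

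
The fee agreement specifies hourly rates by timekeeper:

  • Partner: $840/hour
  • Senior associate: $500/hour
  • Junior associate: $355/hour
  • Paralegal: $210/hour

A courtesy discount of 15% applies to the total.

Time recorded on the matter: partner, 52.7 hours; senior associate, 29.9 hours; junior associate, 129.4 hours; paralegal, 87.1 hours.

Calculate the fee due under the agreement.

$104,929.10

Partner: 52.7 × $840 = $44,268.00
Senior associate: 29.9 × $500 = $14,950.00
Junior associate: 129.4 × $355 = $45,937.00
Paralegal: 87.1 × $210 = $18,291.00
Subtotal: $123,446.00
Less 15% discount: −$18,516.90
Total: $123,446.00 − $18,516.90 = $104,929.10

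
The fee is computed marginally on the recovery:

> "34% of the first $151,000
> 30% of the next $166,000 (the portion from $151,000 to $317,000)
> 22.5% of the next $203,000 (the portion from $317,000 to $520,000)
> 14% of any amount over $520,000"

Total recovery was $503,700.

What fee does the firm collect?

First $151,000 at 34% = $51,340.00
Next $166,000 at 30% = $49,800.00
Remaining $186,700 at 22.5% = $42,007.50
Fee: $51,340.00 + $49,800.00 + $42,007.50 = $143,147.50

$143,147.50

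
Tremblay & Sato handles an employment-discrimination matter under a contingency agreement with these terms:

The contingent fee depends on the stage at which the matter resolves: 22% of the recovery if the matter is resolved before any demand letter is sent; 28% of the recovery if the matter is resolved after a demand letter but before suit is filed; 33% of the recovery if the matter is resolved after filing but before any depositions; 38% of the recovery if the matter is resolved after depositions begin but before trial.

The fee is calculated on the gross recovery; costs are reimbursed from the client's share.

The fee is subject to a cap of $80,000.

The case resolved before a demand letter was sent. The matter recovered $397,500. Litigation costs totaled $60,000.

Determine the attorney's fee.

Fee base is the gross recovery, $397,500; costs are reimbursed separately.
The matter resolved before a demand letter was sent, so the 22% rate applies.
$397,500 × 22% = $87,450.00
$87,450.00 exceeds the $80,000 cap, so the fee is capped at $80,000.00.

$80,000.00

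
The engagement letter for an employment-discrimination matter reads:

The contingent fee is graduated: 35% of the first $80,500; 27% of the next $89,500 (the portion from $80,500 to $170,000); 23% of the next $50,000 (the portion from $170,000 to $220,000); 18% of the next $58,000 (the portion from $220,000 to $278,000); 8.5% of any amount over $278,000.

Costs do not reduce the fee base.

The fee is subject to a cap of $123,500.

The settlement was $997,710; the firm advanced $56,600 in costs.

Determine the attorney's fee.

Fee base is the gross recovery, $997,710; costs are reimbursed separately.
First $80,500 at 35% = $28,175.00
Next $89,500 at 27% = $24,165.00
Next $50,000 at 23% = $11,500.00
Next $58,000 at 18% = $10,440.00
Remaining $719,710 at 8.5% = $61,175.35
Fee: $28,175.00 + $24,165.00 + $11,500.00 + $10,440.00 + $61,175.35 = $135,455.35
$135,455.35 exceeds the $123,500 cap, so the fee is capped at $123,500.00.

$123,500.00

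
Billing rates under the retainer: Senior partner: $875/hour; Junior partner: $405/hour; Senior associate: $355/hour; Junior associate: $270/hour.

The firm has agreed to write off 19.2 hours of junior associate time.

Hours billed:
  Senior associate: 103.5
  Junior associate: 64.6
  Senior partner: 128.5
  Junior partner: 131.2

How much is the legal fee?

$214,574.00

Senior partner: 128.5 × $875 = $112,437.50
Junior partner: 131.2 × $405 = $53,136.00
Senior associate: 103.5 × $355 = $36,742.50
Junior associate: 64.6 × $270 = $17,442.00
Subtotal: $219,758.00
Write-off: 19.2 × $270 = $5,184.00
Total: $219,758.00 − $5,184.00 = $214,574.00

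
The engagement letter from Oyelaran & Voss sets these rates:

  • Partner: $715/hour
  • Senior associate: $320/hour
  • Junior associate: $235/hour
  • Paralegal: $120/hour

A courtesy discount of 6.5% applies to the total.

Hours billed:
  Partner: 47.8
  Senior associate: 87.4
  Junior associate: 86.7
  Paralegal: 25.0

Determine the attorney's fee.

$79,960.73

Partner: 47.8 × $715 = $34,177.00
Senior associate: 87.4 × $320 = $27,968.00
Junior associate: 86.7 × $235 = $20,374.50
Paralegal: 25.0 × $120 = $3,000.00
Subtotal: $85,519.50
Less 6.5% discount: −$5,558.77
Total: $85,519.50 − $5,558.77 = $79,960.73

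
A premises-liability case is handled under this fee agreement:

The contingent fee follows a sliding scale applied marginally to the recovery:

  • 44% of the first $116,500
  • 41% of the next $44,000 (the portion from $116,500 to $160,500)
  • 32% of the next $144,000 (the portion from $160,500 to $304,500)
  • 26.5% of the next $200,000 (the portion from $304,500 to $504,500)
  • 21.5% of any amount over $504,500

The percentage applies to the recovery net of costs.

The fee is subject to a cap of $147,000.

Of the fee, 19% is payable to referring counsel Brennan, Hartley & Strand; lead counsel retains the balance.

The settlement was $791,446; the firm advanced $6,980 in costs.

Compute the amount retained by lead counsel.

$119,070.00

Fee base (net of costs): $791,446 − $6,980 = $784,466
First $116,500 at 44% = $51,260.00
Next $44,000 at 41% = $18,040.00
Next $144,000 at 32% = $46,080.00
Next $200,000 at 26.5% = $53,000.00
Remaining $279,966 at 21.5% = $60,192.69
Fee: $51,260.00 + $18,040.00 + $46,080.00 + $53,000.00 + $60,192.69 = $228,572.69
$228,572.69 exceeds the $147,000 cap, so the fee is capped at $147,000.00.
Referral share: 19% of $147,000.00 = $27,930.00; lead counsel retains $147,000.00 − $27,930.00 = $119,070.00.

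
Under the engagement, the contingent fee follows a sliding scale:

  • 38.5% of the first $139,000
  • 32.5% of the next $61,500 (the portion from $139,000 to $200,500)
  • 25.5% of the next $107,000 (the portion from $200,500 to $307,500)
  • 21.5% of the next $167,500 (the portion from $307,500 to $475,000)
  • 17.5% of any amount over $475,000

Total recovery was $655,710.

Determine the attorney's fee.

First $139,000 at 38.5% = $53,515.00
Next $61,500 at 32.5% = $19,987.50
Next $107,000 at 25.5% = $27,285.00
Next $167,500 at 21.5% = $36,012.50
Remaining $180,710 at 17.5% = $31,624.25
Fee: $53,515.00 + $19,987.50 + $27,285.00 + $36,012.50 + $31,624.25 = $168,424.25

$168,424.25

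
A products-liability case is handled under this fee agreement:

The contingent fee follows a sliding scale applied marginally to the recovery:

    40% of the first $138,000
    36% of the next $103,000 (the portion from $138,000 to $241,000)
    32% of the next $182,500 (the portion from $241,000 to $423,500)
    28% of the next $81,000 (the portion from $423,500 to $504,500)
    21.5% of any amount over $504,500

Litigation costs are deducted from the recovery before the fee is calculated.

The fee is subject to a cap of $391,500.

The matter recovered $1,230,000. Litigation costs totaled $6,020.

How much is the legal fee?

$328,048.20

Fee base (net of costs): $1,230,000 − $6,020 = $1,223,980
First $138,000 at 40% = $55,200.00
Next $103,000 at 36% = $37,080.00
Next $182,500 at 32% = $58,400.00
Next $81,000 at 28% = $22,680.00
Remaining $719,480 at 21.5% = $154,688.20
Fee: $55,200.00 + $37,080.00 + $58,400.00 + $22,680.00 + $154,688.20 = $328,048.20
$328,048.20 is under the $391,500 cap.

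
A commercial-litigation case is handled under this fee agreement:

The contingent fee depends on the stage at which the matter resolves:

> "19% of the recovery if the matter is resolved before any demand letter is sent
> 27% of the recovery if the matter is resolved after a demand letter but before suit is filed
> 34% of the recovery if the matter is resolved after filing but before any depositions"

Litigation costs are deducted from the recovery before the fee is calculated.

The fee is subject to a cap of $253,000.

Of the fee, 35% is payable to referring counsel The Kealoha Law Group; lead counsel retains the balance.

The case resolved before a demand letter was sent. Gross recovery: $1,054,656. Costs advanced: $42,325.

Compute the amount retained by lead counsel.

$125,022.88

Fee base (net of costs): $1,054,656 − $42,325 = $1,012,331
The matter resolved before a demand letter was sent, so the 19% rate applies.
$1,012,331 × 19% = $192,342.89
$192,342.89 is under the $253,000 cap.
Referral share: 35% of $192,342.89 = $67,320.01; lead counsel retains $192,342.89 − $67,320.01 = $125,022.88.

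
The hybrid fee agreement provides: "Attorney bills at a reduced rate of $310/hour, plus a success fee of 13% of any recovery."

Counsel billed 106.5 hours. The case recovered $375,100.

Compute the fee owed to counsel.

Hourly: 106.5 × $310 = $33,015.00
Success fee: 13% of $375,100 = $48,763.00
Total: $33,015.00 + $48,763.00 = $81,778.00

$81,778.00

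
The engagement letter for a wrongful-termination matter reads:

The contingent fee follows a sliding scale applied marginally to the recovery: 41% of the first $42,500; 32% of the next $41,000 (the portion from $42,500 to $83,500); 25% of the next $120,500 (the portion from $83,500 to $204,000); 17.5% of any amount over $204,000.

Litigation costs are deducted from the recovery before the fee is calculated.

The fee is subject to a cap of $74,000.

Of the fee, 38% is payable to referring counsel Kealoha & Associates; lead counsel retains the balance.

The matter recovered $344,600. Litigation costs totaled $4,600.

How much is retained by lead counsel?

Fee base (net of costs): $344,600 − $4,600 = $340,000
First $42,500 at 41% = $17,425.00
Next $41,000 at 32% = $13,120.00
Next $120,500 at 25% = $30,125.00
Remaining $136,000 at 17.5% = $23,800.00
Fee: $17,425.00 + $13,120.00 + $30,125.00 + $23,800.00 = $84,470.00
$84,470.00 exceeds the $74,000 cap, so the fee is capped at $74,000.00.
Referral share: 38% of $74,000.00 = $28,120.00; lead counsel retains $74,000.00 − $28,120.00 = $45,880.00.

$45,880.00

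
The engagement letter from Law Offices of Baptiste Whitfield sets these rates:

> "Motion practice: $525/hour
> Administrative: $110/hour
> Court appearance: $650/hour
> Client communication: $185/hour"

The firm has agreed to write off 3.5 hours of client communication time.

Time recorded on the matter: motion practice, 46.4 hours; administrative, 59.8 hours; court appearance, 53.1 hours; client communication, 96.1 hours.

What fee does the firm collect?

$82,584.00

Motion practice: 46.4 × $525 = $24,360.00
Administrative: 59.8 × $110 = $6,578.00
Court appearance: 53.1 × $650 = $34,515.00
Client communication: 96.1 × $185 = $17,778.50
Subtotal: $83,231.50
Write-off: 3.5 × $185 = $647.50
Total: $83,231.50 − $647.50 = $82,584.00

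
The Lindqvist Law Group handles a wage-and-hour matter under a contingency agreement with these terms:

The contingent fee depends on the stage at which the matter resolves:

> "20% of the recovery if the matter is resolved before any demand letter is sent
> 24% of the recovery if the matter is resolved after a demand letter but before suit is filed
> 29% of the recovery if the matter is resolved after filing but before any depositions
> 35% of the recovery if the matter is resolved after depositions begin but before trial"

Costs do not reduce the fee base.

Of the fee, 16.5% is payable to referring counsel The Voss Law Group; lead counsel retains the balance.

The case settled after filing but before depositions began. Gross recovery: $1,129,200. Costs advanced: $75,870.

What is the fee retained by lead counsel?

$273,435.78

Fee base is the gross recovery, $1,129,200; costs are reimbursed separately.
The matter settled after filing but before depositions began, so the 29% rate applies.
$1,129,200 × 29% = $327,468.00
Referral share: 16.5% of $327,468.00 = $54,032.22; lead counsel retains $327,468.00 − $54,032.22 = $273,435.78.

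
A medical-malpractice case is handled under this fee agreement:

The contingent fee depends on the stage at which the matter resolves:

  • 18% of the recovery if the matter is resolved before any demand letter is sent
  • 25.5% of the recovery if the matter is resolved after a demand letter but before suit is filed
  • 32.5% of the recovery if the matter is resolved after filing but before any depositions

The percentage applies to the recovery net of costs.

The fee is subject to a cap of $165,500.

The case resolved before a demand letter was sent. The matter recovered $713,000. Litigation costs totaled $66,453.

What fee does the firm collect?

$116,378.46

Fee base (net of costs): $713,000 − $66,453 = $646,547
The matter resolved before a demand letter was sent, so the 18% rate applies.
$646,547 × 18% = $116,378.46
$116,378.46 is under the $165,500 cap.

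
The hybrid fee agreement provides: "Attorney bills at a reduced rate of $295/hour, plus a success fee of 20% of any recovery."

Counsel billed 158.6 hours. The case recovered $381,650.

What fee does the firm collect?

$123,117.00

Hourly: 158.6 × $295 = $46,787.00
Success fee: 20% of $381,650 = $76,330.00
Total: $46,787.00 + $76,330.00 = $123,117.00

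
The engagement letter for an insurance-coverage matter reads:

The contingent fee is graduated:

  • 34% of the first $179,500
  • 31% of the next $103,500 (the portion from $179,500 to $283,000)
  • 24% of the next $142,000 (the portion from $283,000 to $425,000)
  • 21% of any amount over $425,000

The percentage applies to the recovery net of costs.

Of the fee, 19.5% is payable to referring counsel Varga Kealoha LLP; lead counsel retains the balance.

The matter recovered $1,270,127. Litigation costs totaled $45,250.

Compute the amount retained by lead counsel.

$237,611.18

Fee base (net of costs): $1,270,127 − $45,250 = $1,224,877
First $179,500 at 34% = $61,030.00
Next $103,500 at 31% = $32,085.00
Next $142,000 at 24% = $34,080.00
Remaining $799,877 at 21% = $167,974.17
Fee: $61,030.00 + $32,085.00 + $34,080.00 + $167,974.17 = $295,169.17
Referral share: 19.5% of $295,169.17 = $57,557.99; lead counsel retains $295,169.17 − $57,557.99 = $237,611.18.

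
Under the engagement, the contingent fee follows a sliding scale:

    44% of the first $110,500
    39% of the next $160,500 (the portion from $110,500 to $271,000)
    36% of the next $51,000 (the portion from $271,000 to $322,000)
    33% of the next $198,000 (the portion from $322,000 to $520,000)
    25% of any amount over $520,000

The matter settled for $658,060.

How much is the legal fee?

First $110,500 at 44% = $48,620.00
Next $160,500 at 39% = $62,595.00
Next $51,000 at 36% = $18,360.00
Next $198,000 at 33% = $65,340.00
Remaining $138,060 at 25% = $34,515.00
Fee: $48,620.00 + $62,595.00 + $18,360.00 + $65,340.00 + $34,515.00 = $229,430.00

$229,430.00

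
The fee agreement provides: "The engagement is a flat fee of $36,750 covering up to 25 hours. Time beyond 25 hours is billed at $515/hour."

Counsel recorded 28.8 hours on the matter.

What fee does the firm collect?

Flat fee: $36,750.00
Excess hours: 28.8 − 25 = 3.8
Overrun: 3.8 × $515 = $1,957.00
Total: $36,750.00 + $1,957.00 = $38,707.00

$38,707.00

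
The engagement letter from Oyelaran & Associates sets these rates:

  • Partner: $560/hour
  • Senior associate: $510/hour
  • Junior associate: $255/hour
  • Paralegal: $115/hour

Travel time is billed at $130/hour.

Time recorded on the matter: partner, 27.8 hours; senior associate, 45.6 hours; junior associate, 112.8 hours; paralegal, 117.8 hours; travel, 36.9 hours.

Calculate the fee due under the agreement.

$85,932.00

Partner: 27.8 × $560 = $15,568.00
Senior associate: 45.6 × $510 = $23,256.00
Junior associate: 112.8 × $255 = $28,764.00
Paralegal: 117.8 × $115 = $13,547.00
Subtotal: $15,568.00 + $23,256.00 + $28,764.00 + $13,547.00 = $81,135.00
Travel: 36.9 × $130 = $4,797.00
Total: $81,135.00 + $4,797.00 = $85,932.00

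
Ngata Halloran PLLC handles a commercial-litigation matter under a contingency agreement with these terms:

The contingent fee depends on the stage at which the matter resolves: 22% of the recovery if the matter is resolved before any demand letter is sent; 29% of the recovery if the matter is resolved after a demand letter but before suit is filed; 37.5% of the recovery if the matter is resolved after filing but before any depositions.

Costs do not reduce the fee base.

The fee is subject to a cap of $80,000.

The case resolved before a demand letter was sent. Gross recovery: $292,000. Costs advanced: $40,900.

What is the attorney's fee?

Fee base is the gross recovery, $292,000; costs are reimbursed separately.
The matter resolved before a demand letter was sent, so the 22% rate applies.
$292,000 × 22% = $64,240.00
$64,240.00 is under the $80,000 cap.

$64,240.00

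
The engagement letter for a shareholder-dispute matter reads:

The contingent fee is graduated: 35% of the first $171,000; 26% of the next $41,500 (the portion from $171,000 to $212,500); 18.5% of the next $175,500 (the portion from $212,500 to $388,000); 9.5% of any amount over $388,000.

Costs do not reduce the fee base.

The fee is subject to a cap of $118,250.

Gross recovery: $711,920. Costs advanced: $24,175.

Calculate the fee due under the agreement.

$118,250.00

Fee base is the gross recovery, $711,920; costs are reimbursed separately.
First $171,000 at 35% = $59,850.00
Next $41,500 at 26% = $10,790.00
Next $175,500 at 18.5% = $32,467.50
Remaining $323,920 at 9.5% = $30,772.40
Fee: $59,850.00 + $10,790.00 + $32,467.50 + $30,772.40 = $133,879.90
$133,879.90 exceeds the $118,250 cap, so the fee is capped at $118,250.00.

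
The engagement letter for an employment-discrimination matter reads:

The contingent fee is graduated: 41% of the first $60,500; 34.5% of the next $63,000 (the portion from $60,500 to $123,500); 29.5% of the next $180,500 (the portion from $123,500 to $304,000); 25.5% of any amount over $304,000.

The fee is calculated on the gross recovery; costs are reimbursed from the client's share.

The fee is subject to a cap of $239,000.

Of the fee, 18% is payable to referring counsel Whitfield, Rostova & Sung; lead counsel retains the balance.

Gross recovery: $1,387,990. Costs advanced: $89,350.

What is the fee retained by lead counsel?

Fee base is the gross recovery, $1,387,990; costs are reimbursed separately.
First $60,500 at 41% = $24,805.00
Next $63,000 at 34.5% = $21,735.00
Next $180,500 at 29.5% = $53,247.50
Remaining $1,083,990 at 25.5% = $276,417.45
Fee: $24,805.00 + $21,735.00 + $53,247.50 + $276,417.45 = $376,204.95
$376,204.95 exceeds the $239,000 cap, so the fee is capped at $239,000.00.
Referral share: 18% of $239,000.00 = $43,020.00; lead counsel retains $239,000.00 − $43,020.00 = $195,980.00.

$195,980.00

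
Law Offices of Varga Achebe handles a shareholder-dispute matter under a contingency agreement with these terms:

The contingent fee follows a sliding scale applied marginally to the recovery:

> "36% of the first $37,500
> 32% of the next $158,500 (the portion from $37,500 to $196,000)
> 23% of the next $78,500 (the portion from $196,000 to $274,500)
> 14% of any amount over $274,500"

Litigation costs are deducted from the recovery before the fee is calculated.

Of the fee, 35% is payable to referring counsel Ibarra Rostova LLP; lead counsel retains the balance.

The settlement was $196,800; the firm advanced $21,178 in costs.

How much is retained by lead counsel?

$37,504.38

Fee base (net of costs): $196,800 − $21,178 = $175,622
First $37,500 at 36% = $13,500.00
Remaining $138,122 at 32% = $44,199.04
Fee: $13,500.00 + $44,199.04 = $57,699.04
Referral share: 35% of $57,699.04 = $20,194.66; lead counsel retains $57,699.04 − $20,194.66 = $37,504.38.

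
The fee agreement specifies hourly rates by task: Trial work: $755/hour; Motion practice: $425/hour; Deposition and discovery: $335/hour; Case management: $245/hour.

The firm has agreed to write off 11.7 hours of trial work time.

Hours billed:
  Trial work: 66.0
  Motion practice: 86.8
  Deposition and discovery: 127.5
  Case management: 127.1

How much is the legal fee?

$151,738.50

Trial work: 66.0 × $755 = $49,830.00
Motion practice: 86.8 × $425 = $36,890.00
Deposition and discovery: 127.5 × $335 = $42,712.50
Case management: 127.1 × $245 = $31,139.50
Subtotal: $160,572.00
Write-off: 11.7 × $755 = $8,833.50
Total: $160,572.00 − $8,833.50 = $151,738.50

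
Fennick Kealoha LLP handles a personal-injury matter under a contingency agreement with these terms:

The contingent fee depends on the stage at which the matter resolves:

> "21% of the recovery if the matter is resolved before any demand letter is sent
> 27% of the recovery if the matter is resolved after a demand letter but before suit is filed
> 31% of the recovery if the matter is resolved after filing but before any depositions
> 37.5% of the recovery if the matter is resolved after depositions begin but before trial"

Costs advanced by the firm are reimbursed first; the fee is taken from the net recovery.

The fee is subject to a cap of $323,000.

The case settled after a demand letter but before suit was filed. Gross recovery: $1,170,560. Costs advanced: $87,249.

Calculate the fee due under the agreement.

$292,493.97

Fee base (net of costs): $1,170,560 − $87,249 = $1,083,311
The matter settled after a demand letter but before suit was filed, so the 27% rate applies.
$1,083,311 × 27% = $292,493.97
$292,493.97 is under the $323,000 cap.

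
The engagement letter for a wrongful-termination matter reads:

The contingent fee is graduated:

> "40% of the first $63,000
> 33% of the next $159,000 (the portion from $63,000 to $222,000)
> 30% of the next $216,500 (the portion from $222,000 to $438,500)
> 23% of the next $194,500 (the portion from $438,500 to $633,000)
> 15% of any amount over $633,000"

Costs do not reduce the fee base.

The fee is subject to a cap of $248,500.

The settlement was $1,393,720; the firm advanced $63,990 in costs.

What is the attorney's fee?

$248,500.00

Fee base is the gross recovery, $1,393,720; costs are reimbursed separately.
First $63,000 at 40% = $25,200.00
Next $159,000 at 33% = $52,470.00
Next $216,500 at 30% = $64,950.00
Next $194,500 at 23% = $44,735.00
Remaining $760,720 at 15% = $114,108.00
Fee: $25,200.00 + $52,470.00 + $64,950.00 + $44,735.00 + $114,108.00 = $301,463.00
$301,463.00 exceeds the $248,500 cap, so the fee is capped at $248,500.00.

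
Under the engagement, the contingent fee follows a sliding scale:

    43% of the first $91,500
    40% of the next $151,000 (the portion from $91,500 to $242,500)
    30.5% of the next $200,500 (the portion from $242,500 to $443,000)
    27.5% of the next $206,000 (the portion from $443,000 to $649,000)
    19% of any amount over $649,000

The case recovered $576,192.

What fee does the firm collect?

First $91,500 at 43% = $39,345.00
Next $151,000 at 40% = $60,400.00
Next $200,500 at 30.5% = $61,152.50
Remaining $133,192 at 27.5% = $36,627.80
Fee: $39,345.00 + $60,400.00 + $61,152.50 + $36,627.80 = $197,525.30

$197,525.30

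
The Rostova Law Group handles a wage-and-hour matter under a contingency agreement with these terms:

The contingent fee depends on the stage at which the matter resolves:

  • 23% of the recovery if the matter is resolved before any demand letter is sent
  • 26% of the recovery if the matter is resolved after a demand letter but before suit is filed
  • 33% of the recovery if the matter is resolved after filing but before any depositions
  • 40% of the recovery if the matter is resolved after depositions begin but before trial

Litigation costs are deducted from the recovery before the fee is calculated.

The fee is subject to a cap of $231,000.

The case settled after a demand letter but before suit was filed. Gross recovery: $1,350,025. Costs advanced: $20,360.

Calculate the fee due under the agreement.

Fee base (net of costs): $1,350,025 − $20,360 = $1,329,665
The matter settled after a demand letter but before suit was filed, so the 26% rate applies.
$1,329,665 × 26% = $345,712.90
$345,712.90 exceeds the $231,000 cap, so the fee is capped at $231,000.00.

$231,000.00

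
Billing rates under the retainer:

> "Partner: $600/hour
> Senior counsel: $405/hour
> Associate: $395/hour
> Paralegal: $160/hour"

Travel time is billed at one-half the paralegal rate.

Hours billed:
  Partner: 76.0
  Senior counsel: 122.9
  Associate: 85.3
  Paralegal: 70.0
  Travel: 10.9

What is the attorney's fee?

Partner: 76.0 × $600 = $45,600.00
Senior counsel: 122.9 × $405 = $49,774.50
Associate: 85.3 × $395 = $33,693.50
Paralegal: 70.0 × $160 = $11,200.00
Subtotal: $45,600.00 + $49,774.50 + $33,693.50 + $11,200.00 = $140,268.00
Travel: 10.9 × ($160 ÷ 2) = 10.9 × $80.00 = $872.00
Total: $140,268.00 + $872.00 = $141,140.00

$141,140.00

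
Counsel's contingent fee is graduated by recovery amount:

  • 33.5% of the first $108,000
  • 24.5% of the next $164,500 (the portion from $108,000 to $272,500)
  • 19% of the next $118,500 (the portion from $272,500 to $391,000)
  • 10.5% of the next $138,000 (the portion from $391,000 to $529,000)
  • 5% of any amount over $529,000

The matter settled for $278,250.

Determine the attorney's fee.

First $108,000 at 33.5% = $36,180.00
Next $164,500 at 24.5% = $40,302.50
Remaining $5,750 at 19% = $1,092.50
Fee: $36,180.00 + $40,302.50 + $1,092.50 = $77,575.00

$77,575.00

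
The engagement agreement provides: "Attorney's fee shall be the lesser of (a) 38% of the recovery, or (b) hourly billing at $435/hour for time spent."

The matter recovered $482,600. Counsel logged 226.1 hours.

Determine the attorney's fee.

$98,353.50

(a) 38% of $482,600 = $183,388.00
(b) 226.1 × $435 = $98,353.50
The lesser is (b): $98,353.50.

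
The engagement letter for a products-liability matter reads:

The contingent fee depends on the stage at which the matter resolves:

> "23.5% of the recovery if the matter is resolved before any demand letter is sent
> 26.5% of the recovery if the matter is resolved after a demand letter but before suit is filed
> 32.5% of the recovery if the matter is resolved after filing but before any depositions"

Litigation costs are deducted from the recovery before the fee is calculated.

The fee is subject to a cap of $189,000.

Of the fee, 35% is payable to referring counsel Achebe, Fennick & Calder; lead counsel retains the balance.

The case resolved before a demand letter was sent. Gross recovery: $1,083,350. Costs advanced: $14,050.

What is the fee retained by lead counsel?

Fee base (net of costs): $1,083,350 − $14,050 = $1,069,300
The matter resolved before a demand letter was sent, so the 23.5% rate applies.
$1,069,300 × 23.5% = $251,285.50
$251,285.50 exceeds the $189,000 cap, so the fee is capped at $189,000.00.
Referral share: 35% of $189,000.00 = $66,150.00; lead counsel retains $189,000.00 − $66,150.00 = $122,850.00.

$122,850.00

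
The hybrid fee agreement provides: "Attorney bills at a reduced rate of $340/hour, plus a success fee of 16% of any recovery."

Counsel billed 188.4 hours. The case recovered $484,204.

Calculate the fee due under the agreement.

Hourly: 188.4 × $340 = $64,056.00
Success fee: 16% of $484,204 = $77,472.64
Total: $64,056.00 + $77,472.64 = $141,528.64

$141,528.64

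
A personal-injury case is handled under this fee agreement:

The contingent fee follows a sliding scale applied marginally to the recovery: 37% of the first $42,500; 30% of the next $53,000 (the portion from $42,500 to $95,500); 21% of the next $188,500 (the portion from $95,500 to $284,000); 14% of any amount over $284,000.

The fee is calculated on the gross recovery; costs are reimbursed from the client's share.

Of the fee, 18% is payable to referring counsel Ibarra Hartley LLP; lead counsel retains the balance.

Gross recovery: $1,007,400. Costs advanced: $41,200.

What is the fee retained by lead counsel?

$141,438.52

Fee base is the gross recovery, $1,007,400; costs are reimbursed separately.
First $42,500 at 37% = $15,725.00
Next $53,000 at 30% = $15,900.00
Next $188,500 at 21% = $39,585.00
Remaining $723,400 at 14% = $101,276.00
Fee: $15,725.00 + $15,900.00 + $39,585.00 + $101,276.00 = $172,486.00
Referral share: 18% of $172,486.00 = $31,047.48; lead counsel retains $172,486.00 − $31,047.48 = $141,438.52.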